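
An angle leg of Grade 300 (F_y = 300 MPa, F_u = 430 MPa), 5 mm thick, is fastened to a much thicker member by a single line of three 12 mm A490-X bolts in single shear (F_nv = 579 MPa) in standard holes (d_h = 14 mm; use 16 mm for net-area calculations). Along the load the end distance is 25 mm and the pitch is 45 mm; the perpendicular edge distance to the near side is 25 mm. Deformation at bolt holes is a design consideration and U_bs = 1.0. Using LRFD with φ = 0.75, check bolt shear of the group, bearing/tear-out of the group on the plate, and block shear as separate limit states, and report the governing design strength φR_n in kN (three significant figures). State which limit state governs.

Bolt shear: A_b = π·12²/4 = 113.1 mm²; R_n = 579 × 113.1 × 3 × 1 / 1000 = 196.5 kN → 0.75 × 196.5 = 147 kN.
Bearing: edge l_c = 18, r_n = 46.44 kN; interior l_c = 31, r_n = 61.92 kN; R_n = 46.44 + 2·61.92 = 170.3 kN → 128 kN.
Block shear: A_gv = 575, A_nv = 375, A_nt = 85 mm²; R_n = min(0.6F_uA_nv, 0.6F_yA_gv) + U_bs·F_u·A_nt = 133.3 kN → 100 kN.
Block shear governs: 100 kN.

100 kN (block shear governs)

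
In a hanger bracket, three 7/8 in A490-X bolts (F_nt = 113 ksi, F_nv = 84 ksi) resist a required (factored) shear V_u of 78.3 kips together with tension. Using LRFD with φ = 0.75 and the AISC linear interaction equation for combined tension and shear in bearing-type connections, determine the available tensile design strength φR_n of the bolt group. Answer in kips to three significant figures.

93.4 kips

A_b = π·0.875²/4 = 0.6013 in²; f_rv = 78.3 / (3 × 0.6013) = 43.4 ksi.
F'_nt = 1.3 F_nt − (F_nt / φF_nv) f_rv = 1.3·113 − (113/(0.75·84))·43.4 = 69.05 ksi, capped at F_nt → F'_nt = 69.05 ksi.
R_n = F'_nt · A_b · n = 69.05 × 0.6013 × 3 = 124.6 kips.
Design strength φR_n = 0.75 × 124.6 = 93.4 kips.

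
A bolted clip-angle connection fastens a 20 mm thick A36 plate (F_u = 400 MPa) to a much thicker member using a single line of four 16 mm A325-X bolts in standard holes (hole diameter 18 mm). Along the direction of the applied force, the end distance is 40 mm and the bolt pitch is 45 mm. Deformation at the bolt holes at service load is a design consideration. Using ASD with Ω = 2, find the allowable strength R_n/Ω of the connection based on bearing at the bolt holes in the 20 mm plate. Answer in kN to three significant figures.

538 kN

Per bolt r_n = 1.2 l_c t F_u ≤ 2.4 d t F_u; upper limit = 2.4 × 16 × 20 × 400 / 1000 = 307.2 kN.
Edge bolt: l_c = 40 − 18/2 = 31 mm → 1.2 × 31 × 20 × 400 / 1000 = 297.6 → r_n = 297.6 kN.
Interior bolts: l_c = 45 − 18 = 27 mm → 1.2 × 27 × 20 × 400 / 1000 = 259.2 → r_n = 259.2 kN.
R_n = 1 × 297.6 + 3 × 259.2 = 1075 kN.
Allowable strength R_n/Ω = 1075 / 2 = 538 kN.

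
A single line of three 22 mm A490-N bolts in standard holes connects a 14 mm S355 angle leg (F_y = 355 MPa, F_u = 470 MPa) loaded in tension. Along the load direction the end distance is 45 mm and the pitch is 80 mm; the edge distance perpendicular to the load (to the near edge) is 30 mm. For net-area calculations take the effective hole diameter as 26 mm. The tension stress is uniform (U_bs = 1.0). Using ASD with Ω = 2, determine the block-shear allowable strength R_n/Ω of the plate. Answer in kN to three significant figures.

Shear plane L_v = 45 + 2·80 = 205 mm; A_gv = 205 × 14 = 2870 mm².
A_nv = (205 − 2.5·26) × 14 = 1960 mm².
A_nt = (30 − 0.5·26) × 14 = 238 mm².
0.6 F_u A_nv = 552.7 kN; 0.6 F_y A_gv = 611.3 kN → shear rupture governs the shear term.
R_n = 552.7 + 1.0 × 470 × 238 / 1000 = 664.6 kN.
Allowable strength R_n/Ω = 664.6 / 2 = 332 kN.

332 kN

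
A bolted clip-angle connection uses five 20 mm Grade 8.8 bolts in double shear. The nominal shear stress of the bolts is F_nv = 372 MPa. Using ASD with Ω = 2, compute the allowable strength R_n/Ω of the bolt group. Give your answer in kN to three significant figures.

584 kN

A_b = π × 20² / 4 = 314.2 mm².
R_n = F_nv · A_b · n · n_s = 372 × 314.2 × 5 × 2 / 1000 = 1169 kN.
Allowable strength R_n/Ω = 1169 / 2 = 584 kN.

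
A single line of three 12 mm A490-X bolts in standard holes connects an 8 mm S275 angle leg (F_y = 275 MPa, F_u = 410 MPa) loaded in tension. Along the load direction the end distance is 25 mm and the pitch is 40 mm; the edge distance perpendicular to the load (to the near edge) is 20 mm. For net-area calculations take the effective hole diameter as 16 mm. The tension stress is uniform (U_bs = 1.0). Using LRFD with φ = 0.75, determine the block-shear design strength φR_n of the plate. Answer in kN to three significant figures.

125 kN

Shear plane L_v = 25 + 2·40 = 105 mm; A_gv = 105 × 8 = 840 mm².
A_nv = (105 − 2.5·16) × 8 = 520 mm².
A_nt = (20 − 0.5·16) × 8 = 96 mm².
0.6 F_u A_nv = 127.9 kN; 0.6 F_y A_gv = 138.6 kN → shear rupture governs the shear term.
R_n = 127.9 + 1.0 × 410 × 96 / 1000 = 167.3 kN.
Design strength φR_n = 0.75 × 167.3 = 125 kN.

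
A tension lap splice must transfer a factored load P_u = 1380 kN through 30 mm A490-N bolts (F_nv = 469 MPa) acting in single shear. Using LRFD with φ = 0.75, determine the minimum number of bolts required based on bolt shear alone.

A_b = π·30²/4 = 706.9 mm².
Per-bolt design strength φR_n = 0.75 × 469 × 706.9 × 1 / 1000 = 248.6 kN.
n ≥ 1380 / 248.6 = 5.55 → use 6 bolts.

6 bolts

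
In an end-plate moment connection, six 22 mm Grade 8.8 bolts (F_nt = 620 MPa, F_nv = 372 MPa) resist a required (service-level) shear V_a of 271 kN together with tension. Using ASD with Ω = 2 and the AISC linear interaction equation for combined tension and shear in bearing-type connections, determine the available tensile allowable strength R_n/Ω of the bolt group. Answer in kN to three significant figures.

A_b = π·22²/4 = 380.1 mm²; f_rv = 271 × 1000 / (6 × 380.1) = 118.8 MPa.
F'_nt = 1.3 F_nt − (Ω F_nt / F_nv) f_rv = 1.3·620 − (2·620/372)·118.8 = 409.9 MPa, capped at F_nt → F'_nt = 409.9 MPa.
R_n = F'_nt · A_b · n = 409.9 × 380.1 × 6 / 1000 = 935 kN.
Allowable strength R_n/Ω = 935 / 2 = 467 kN.

467 kN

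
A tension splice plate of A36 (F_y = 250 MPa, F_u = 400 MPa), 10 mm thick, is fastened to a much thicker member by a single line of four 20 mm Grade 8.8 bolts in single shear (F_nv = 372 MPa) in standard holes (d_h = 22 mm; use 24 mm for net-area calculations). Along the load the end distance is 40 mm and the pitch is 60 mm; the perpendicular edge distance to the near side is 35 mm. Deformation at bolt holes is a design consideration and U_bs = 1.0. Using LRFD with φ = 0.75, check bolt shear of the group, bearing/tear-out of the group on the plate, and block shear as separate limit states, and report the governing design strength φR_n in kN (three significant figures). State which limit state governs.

314 kN (block shear governs)

Bolt shear: A_b = π·20²/4 = 314.2 mm²; R_n = 372 × 314.2 × 4 × 1 / 1000 = 467.5 kN → 0.75 × 467.5 = 351 kN.
Bearing: edge l_c = 29, r_n = 139.2 kN; interior l_c = 38, r_n = 182.4 kN; R_n = 139.2 + 3·182.4 = 686.4 kN → 515 kN.
Block shear: A_gv = 2200, A_nv = 1360, A_nt = 230 mm²; R_n = min(0.6F_uA_nv, 0.6F_yA_gv) + U_bs·F_u·A_nt = 418.4 kN → 314 kN.
Block shear governs: 314 kN.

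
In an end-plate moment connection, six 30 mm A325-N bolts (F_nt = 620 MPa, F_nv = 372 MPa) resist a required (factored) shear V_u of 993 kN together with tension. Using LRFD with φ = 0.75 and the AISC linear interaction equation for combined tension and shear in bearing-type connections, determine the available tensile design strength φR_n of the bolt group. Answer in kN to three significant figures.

A_b = π·30²/4 = 706.9 mm²; f_rv = 993 × 1000 / (6 × 706.9) = 234.1 MPa.
F'_nt = 1.3 F_nt − (F_nt / φF_nv) f_rv = 1.3·620 − (620/(0.75·372))·234.1 = 285.7 MPa, capped at F_nt → F'_nt = 285.7 MPa.
R_n = F'_nt · A_b · n = 285.7 × 706.9 × 6 / 1000 = 1212 kN.
Design strength φR_n = 0.75 × 1212 = 909 kN.

909 kN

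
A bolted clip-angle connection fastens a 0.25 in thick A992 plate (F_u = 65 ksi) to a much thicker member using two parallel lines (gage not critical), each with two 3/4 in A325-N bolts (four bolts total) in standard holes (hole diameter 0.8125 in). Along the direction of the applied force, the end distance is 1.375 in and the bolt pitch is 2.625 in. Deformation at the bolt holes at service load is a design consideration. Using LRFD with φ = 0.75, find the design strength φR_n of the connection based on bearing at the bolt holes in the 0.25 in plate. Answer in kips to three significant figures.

Per bolt r_n = 1.2 l_c t F_u ≤ 2.4 d t F_u; upper limit = 2.4 × 0.75 × 0.25 × 65 = 29.25 kips.
Edge bolt: l_c = 1.375 − 0.8125/2 = 0.9688 in → 1.2 × 0.9688 × 0.25 × 65 = 18.89 → r_n = 18.89 kips.
Interior bolts: l_c = 2.625 − 0.8125 = 1.812 in → 1.2 × 1.812 × 0.25 × 65 = 35.34 → r_n = 29.25 kips.
R_n = 2 × 18.89 + 2 × 29.25 = 96.28 kips.
Design strength φR_n = 0.75 × 96.28 = 72.2 kips.

72.2 kips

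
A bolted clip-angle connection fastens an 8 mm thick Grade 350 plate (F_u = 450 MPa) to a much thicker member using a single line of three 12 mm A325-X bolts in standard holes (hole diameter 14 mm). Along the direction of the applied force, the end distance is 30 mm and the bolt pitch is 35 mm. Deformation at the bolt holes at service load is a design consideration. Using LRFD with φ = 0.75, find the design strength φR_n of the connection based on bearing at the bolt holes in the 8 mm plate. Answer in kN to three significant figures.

Per bolt r_n = 1.2 l_c t F_u ≤ 2.4 d t F_u; upper limit = 2.4 × 12 × 8 × 450 / 1000 = 103.7 kN.
Edge bolt: l_c = 30 − 14/2 = 23 mm → 1.2 × 23 × 8 × 450 / 1000 = 99.36 → r_n = 99.36 kN.
Interior bolts: l_c = 35 − 14 = 21 mm → 1.2 × 21 × 8 × 450 / 1000 = 90.72 → r_n = 90.72 kN.
R_n = 1 × 99.36 + 2 × 90.72 = 280.8 kN.
Design strength φR_n = 0.75 × 280.8 = 211 kN.

211 kN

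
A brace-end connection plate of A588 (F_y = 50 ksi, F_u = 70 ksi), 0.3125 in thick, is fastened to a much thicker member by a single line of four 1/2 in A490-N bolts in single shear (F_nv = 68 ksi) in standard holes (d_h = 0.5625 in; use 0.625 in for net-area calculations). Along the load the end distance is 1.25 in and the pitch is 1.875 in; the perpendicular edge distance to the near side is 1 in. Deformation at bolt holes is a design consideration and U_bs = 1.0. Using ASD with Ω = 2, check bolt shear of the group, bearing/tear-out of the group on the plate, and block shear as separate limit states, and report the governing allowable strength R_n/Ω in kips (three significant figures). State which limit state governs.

26.7 kips (bolt shear governs)

Bolt shear: A_b = π·0.5²/4 = 0.1963 in²; R_n = 68 × 0.1963 × 4 × 1 = 53.41 kips → 53.41 / 2 = 26.7 kips.
Bearing: edge l_c = 0.9688, r_n = 25.43 kips; interior l_c = 1.312, r_n = 26.25 kips; R_n = 25.43 + 3·26.25 = 104.2 kips → 52.1 kips.
Block shear: A_gv = 2.148, A_nv = 1.465, A_nt = 0.2148 in²; R_n = min(0.6F_uA_nv, 0.6F_yA_gv) + U_bs·F_u·A_nt = 76.56 kips → 38.3 kips.
Bolt shear governs: 26.7 kips.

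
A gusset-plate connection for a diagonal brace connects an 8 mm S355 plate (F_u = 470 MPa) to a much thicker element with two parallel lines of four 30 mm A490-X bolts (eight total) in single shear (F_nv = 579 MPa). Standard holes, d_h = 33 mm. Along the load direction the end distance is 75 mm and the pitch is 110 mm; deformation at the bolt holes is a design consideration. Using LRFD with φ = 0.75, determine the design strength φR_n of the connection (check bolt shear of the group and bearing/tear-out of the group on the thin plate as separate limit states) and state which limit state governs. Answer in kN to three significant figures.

Bolt shear: A_b = π·30²/4 = 706.9 mm²; R_n = 579 × 706.9 × 8 × 1 / 1000 = 3274 kN → 0.75 × 3274 = 2460 kN.
Bearing (1.2 l_c t F_u ≤ 2.4 d t F_u): upper limit = 2.4·30·8·470 / 1000 = 270.7 kN.
  Edge l_c = 75 − 33/2 = 58.5 → r_n = 264 kN; interior l_c = 110 − 33 = 77 → r_n = 270.7 kN.
  R_n,bearing = 2·264 + 6·270.7 = 2152 kN → 0.75 × 2152 = 1610 kN.
Bearing governs: 1610 kN.

1610 kN (bearing governs)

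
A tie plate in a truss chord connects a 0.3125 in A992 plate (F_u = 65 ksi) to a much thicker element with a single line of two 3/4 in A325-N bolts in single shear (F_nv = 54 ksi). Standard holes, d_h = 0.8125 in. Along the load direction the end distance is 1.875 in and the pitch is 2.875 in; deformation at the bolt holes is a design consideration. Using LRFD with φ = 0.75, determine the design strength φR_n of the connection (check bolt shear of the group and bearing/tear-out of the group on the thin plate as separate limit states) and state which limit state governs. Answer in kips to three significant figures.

Bolt shear: A_b = π·0.75²/4 = 0.4418 in²; R_n = 54 × 0.4418 × 2 × 1 = 47.71 kips → 0.75 × 47.71 = 35.8 kips.
Bearing (1.2 l_c t F_u ≤ 2.4 d t F_u): upper limit = 2.4·0.75·0.3125·65 = 36.56 kips.
  Edge l_c = 1.875 − 0.8125/2 = 1.469 → r_n = 35.8 kips; interior l_c = 2.875 − 0.8125 = 2.062 → r_n = 36.56 kips.
  R_n,bearing = 1·35.8 + 1·36.56 = 72.36 kips → 0.75 × 72.36 = 54.3 kips.
Bolt shear governs: 35.8 kips.

35.8 kips (bolt shear governs)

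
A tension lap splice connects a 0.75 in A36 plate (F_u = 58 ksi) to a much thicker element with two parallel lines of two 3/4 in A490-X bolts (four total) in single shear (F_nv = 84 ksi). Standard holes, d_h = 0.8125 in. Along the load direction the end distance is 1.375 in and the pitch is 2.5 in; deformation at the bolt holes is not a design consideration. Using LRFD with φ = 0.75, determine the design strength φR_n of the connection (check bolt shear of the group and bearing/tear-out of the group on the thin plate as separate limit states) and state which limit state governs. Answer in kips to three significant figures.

Bolt shear: A_b = π·0.75²/4 = 0.4418 in²; R_n = 84 × 0.4418 × 4 × 1 = 148.4 kips → 0.75 × 148.4 = 111 kips.
Bearing (1.5 l_c t F_u ≤ 3.0 d t F_u): upper limit = 3.0·0.75·0.75·58 = 97.88 kips.
  Edge l_c = 1.375 − 0.8125/2 = 0.9688 → r_n = 63.21 kips; interior l_c = 2.5 − 0.8125 = 1.688 → r_n = 97.88 kips.
  R_n,bearing = 2·63.21 + 2·97.88 = 322.2 kips → 0.75 × 322.2 = 242 kips.
Bolt shear governs: 111 kips.

111 kips (bolt shear governs)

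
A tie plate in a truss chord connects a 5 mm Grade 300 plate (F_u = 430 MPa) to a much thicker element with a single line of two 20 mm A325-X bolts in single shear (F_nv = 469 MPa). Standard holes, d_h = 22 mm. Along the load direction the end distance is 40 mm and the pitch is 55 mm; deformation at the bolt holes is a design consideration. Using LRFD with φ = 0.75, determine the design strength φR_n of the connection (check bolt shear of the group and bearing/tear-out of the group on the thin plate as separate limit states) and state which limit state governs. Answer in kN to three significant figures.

Bolt shear: A_b = π·20²/4 = 314.2 mm²; R_n = 469 × 314.2 × 2 × 1 / 1000 = 294.7 kN → 0.75 × 294.7 = 221 kN.
Bearing (1.2 l_c t F_u ≤ 2.4 d t F_u): upper limit = 2.4·20·5·430 / 1000 = 103.2 kN.
  Edge l_c = 40 − 22/2 = 29 → r_n = 74.82 kN; interior l_c = 55 − 22 = 33 → r_n = 85.14 kN.
  R_n,bearing = 1·74.82 + 1·85.14 = 160 kN → 0.75 × 160 = 120 kN.
Bearing governs: 120 kN.

120 kN (bearing governs)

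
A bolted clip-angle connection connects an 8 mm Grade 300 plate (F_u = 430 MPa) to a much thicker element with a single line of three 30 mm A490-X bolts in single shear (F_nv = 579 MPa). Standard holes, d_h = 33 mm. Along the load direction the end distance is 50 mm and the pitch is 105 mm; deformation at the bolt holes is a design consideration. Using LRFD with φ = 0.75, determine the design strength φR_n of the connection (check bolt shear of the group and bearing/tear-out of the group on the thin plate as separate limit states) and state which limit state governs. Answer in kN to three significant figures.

Bolt shear: A_b = π·30²/4 = 706.9 mm²; R_n = 579 × 706.9 × 3 × 1 / 1000 = 1228 kN → 0.75 × 1228 = 921 kN.
Bearing (1.2 l_c t F_u ≤ 2.4 d t F_u): upper limit = 2.4·30·8·430 / 1000 = 247.7 kN.
  Edge l_c = 50 − 33/2 = 33.5 → r_n = 138.3 kN; interior l_c = 105 − 33 = 72 → r_n = 247.7 kN.
  R_n,bearing = 1·138.3 + 2·247.7 = 633.6 kN → 0.75 × 633.6 = 475 kN.
Bearing governs: 475 kN.

475 kN (bearing governs)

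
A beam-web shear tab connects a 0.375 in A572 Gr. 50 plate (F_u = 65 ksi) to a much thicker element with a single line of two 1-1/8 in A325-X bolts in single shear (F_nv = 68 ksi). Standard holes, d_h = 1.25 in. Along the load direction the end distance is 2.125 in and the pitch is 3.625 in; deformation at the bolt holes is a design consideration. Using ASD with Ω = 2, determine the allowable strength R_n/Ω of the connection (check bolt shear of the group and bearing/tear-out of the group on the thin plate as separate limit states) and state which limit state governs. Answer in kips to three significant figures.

Bolt shear: A_b = π·1.125²/4 = 0.994 in²; R_n = 68 × 0.994 × 2 × 1 = 135.2 kips → 135.2 / 2 = 67.6 kips.
Bearing (1.2 l_c t F_u ≤ 2.4 d t F_u): upper limit = 2.4·1.125·0.375·65 = 65.81 kips.
  Edge l_c = 2.125 − 1.25/2 = 1.5 → r_n = 43.87 kips; interior l_c = 3.625 − 1.25 = 2.375 → r_n = 65.81 kips.
  R_n,bearing = 1·43.87 + 1·65.81 = 109.7 kips → 109.7 / 2 = 54.8 kips.
Bearing governs: 54.8 kips.

54.8 kips (bearing governs)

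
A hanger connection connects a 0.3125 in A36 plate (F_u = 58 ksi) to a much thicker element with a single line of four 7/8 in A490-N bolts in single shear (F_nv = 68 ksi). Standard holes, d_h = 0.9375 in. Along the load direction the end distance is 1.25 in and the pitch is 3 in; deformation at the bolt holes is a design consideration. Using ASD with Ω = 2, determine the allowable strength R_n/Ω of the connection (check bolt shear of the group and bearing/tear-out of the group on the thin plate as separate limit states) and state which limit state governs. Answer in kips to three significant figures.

Bolt shear: A_b = π·0.875²/4 = 0.6013 in²; R_n = 68 × 0.6013 × 4 × 1 = 163.6 kips → 163.6 / 2 = 81.8 kips.
Bearing (1.2 l_c t F_u ≤ 2.4 d t F_u): upper limit = 2.4·0.875·0.3125·58 = 38.06 kips.
  Edge l_c = 1.25 − 0.9375/2 = 0.7812 → r_n = 16.99 kips; interior l_c = 3 − 0.9375 = 2.062 → r_n = 38.06 kips.
  R_n,bearing = 1·16.99 + 3·38.06 = 131.2 kips → 131.2 / 2 = 65.6 kips.
Bearing governs: 65.6 kips.

65.6 kips (bearing governs)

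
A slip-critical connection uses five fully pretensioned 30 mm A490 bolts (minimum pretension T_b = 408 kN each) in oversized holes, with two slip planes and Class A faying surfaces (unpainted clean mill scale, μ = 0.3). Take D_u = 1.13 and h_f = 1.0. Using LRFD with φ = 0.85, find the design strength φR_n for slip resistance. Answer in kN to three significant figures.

1180 kN

R_n = μ · D_u · h_f · T_b · n_s · n_b = 0.3 × 1.13 × 1.0 × 408 × 2 × 5 = 1383 kN.
Design strength φR_n = 0.85 × 1383 = 1180 kN.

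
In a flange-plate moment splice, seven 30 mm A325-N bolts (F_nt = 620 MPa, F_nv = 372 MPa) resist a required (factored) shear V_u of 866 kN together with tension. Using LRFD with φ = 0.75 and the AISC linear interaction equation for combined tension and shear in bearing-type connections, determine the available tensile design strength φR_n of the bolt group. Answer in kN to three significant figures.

1550 kN

A_b = π·30²/4 = 706.9 mm²; f_rv = 866 × 1000 / (7 × 706.9) = 175 MPa.
F'_nt = 1.3 F_nt − (F_nt / φF_nv) f_rv = 1.3·620 − (620/(0.75·372))·175 = 417.1 MPa, capped at F_nt → F'_nt = 417.1 MPa.
R_n = F'_nt · A_b · n = 417.1 × 706.9 × 7 / 1000 = 2064 kN.
Design strength φR_n = 0.75 × 2064 = 1550 kN.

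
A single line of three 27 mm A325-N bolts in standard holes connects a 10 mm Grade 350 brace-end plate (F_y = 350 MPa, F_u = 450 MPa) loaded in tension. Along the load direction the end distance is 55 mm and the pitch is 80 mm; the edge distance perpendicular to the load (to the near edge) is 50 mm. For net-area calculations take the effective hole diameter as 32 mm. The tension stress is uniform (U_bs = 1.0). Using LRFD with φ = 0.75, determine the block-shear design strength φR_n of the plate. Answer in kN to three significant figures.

388 kN

Shear plane L_v = 55 + 2·80 = 215 mm; A_gv = 215 × 10 = 2150 mm².
A_nv = (215 − 2.5·32) × 10 = 1350 mm².
A_nt = (50 − 0.5·32) × 10 = 340 mm².
0.6 F_u A_nv = 364.5 kN; 0.6 F_y A_gv = 451.5 kN → shear rupture governs the shear term.
R_n = 364.5 + 1.0 × 450 × 340 / 1000 = 517.5 kN.
Design strength φR_n = 0.75 × 517.5 = 388 kN.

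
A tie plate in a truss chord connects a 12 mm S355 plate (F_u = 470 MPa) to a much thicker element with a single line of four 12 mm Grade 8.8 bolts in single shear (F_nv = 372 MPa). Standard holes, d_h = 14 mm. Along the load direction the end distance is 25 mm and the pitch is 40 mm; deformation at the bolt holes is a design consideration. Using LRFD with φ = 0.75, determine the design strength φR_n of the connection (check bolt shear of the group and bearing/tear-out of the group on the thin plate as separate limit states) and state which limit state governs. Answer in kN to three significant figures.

126 kN (bolt shear governs)

Bolt shear: A_b = π·12²/4 = 113.1 mm²; R_n = 372 × 113.1 × 4 × 1 / 1000 = 168.3 kN → 0.75 × 168.3 = 126 kN.
Bearing (1.2 l_c t F_u ≤ 2.4 d t F_u): upper limit = 2.4·12·12·470 / 1000 = 162.4 kN.
  Edge l_c = 25 − 14/2 = 18 → r_n = 121.8 kN; interior l_c = 40 − 14 = 26 → r_n = 162.4 kN.
  R_n,bearing = 1·121.8 + 3·162.4 = 609.1 kN → 0.75 × 609.1 = 457 kN.
Bolt shear governs: 126 kN.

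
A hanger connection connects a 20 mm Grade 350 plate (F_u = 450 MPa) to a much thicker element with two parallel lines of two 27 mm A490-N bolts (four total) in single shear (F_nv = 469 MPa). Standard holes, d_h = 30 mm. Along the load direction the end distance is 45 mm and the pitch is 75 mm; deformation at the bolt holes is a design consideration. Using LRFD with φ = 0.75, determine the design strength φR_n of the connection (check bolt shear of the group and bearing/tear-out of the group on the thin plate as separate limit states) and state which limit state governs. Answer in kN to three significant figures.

Bolt shear: A_b = π·27²/4 = 572.6 mm²; R_n = 469 × 572.6 × 4 × 1 / 1000 = 1074 kN → 0.75 × 1074 = 806 kN.
Bearing (1.2 l_c t F_u ≤ 2.4 d t F_u): upper limit = 2.4·27·20·450 / 1000 = 583.2 kN.
  Edge l_c = 45 − 30/2 = 30 → r_n = 324 kN; interior l_c = 75 − 30 = 45 → r_n = 486 kN.
  R_n,bearing = 2·324 + 2·486 = 1620 kN → 0.75 × 1620 = 1220 kN.
Bolt shear governs: 806 kN.

806 kN (bolt shear governs)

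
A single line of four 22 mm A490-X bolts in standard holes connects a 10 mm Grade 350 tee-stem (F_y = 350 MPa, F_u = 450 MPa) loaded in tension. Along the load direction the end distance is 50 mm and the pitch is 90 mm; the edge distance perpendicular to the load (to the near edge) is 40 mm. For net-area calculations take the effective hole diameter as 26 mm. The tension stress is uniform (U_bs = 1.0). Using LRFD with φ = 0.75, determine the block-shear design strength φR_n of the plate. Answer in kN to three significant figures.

555 kN

Shear plane L_v = 50 + 3·90 = 320 mm; A_gv = 320 × 10 = 3200 mm².
A_nv = (320 − 3.5·26) × 10 = 2290 mm².
A_nt = (40 − 0.5·26) × 10 = 270 mm².
0.6 F_u A_nv = 618.3 kN; 0.6 F_y A_gv = 672 kN → shear rupture governs the shear term.
R_n = 618.3 + 1.0 × 450 × 270 / 1000 = 739.8 kN.
Design strength φR_n = 0.75 × 739.8 = 555 kN.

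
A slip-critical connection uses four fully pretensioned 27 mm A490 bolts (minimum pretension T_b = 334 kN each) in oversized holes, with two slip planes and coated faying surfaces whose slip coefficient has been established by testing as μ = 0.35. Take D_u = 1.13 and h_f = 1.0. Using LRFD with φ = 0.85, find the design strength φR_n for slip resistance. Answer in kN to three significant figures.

R_n = μ · D_u · h_f · T_b · n_s · n_b = 0.35 × 1.13 × 1.0 × 334 × 2 × 4 = 1057 kN.
Design strength φR_n = 0.85 × 1057 = 898 kN.

898 kN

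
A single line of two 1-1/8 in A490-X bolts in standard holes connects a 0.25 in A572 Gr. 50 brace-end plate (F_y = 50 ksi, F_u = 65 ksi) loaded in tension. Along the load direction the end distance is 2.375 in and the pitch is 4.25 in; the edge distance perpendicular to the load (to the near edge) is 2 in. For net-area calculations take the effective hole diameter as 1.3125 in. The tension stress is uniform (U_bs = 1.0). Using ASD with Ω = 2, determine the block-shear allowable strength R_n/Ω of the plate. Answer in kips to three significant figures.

Shear plane L_v = 2.375 + 1·4.25 = 6.625 in; A_gv = 6.625 × 0.25 = 1.656 in².
A_nv = (6.625 − 1.5·1.3125) × 0.25 = 1.164 in².
A_nt = (2 − 0.5·1.3125) × 0.25 = 0.3359 in².
0.6 F_u A_nv = 45.4 kips; 0.6 F_y A_gv = 49.69 kips → shear rupture governs the shear term.
R_n = 45.4 + 1.0 × 65 × 0.3359 = 67.23 kips.
Allowable strength R_n/Ω = 67.23 / 2 = 33.6 kips.

33.6 kips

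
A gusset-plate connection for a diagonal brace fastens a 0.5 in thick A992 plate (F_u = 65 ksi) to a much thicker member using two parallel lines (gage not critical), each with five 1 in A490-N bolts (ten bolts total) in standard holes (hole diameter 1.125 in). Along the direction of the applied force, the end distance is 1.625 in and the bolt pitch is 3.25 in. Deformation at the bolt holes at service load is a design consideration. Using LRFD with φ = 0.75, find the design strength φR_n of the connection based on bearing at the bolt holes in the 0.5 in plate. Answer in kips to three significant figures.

530 kips

Per bolt r_n = 1.2 l_c t F_u ≤ 2.4 d t F_u; upper limit = 2.4 × 1 × 0.5 × 65 = 78 kips.
Edge bolt: l_c = 1.625 − 1.125/2 = 1.062 in → 1.2 × 1.062 × 0.5 × 65 = 41.44 → r_n = 41.44 kips.
Interior bolts: l_c = 3.25 − 1.125 = 2.125 in → 1.2 × 2.125 × 0.5 × 65 = 82.88 → r_n = 78 kips.
R_n = 2 × 41.44 + 8 × 78 = 706.9 kips.
Design strength φR_n = 0.75 × 706.9 = 530 kips.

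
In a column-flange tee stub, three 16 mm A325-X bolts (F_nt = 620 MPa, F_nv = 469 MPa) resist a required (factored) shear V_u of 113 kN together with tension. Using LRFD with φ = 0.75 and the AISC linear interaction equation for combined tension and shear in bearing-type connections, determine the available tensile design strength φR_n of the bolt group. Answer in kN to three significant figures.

A_b = π·16²/4 = 201.1 mm²; f_rv = 113 × 1000 / (3 × 201.1) = 187.3 MPa.
F'_nt = 1.3 F_nt − (F_nt / φF_nv) f_rv = 1.3·620 − (620/(0.75·469))·187.3 = 475.8 MPa, capped at F_nt → F'_nt = 475.8 MPa.
R_n = F'_nt · A_b · n = 475.8 × 201.1 × 3 / 1000 = 287 kN.
Design strength φR_n = 0.75 × 287 = 215 kN.

215 kN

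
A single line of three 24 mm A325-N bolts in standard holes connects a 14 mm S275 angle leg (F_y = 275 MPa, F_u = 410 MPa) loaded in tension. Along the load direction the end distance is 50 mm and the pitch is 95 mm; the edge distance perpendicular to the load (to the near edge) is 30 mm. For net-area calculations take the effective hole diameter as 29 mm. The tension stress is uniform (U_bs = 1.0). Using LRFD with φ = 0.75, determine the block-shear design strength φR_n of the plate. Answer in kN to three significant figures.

Shear plane L_v = 50 + 2·95 = 240 mm; A_gv = 240 × 14 = 3360 mm².
A_nv = (240 − 2.5·29) × 14 = 2345 mm².
A_nt = (30 − 0.5·29) × 14 = 217 mm².
0.6 F_u A_nv = 576.9 kN; 0.6 F_y A_gv = 554.4 kN → shear yielding governs the shear term.
R_n = 554.4 + 1.0 × 410 × 217 / 1000 = 643.4 kN.
Design strength φR_n = 0.75 × 643.4 = 483 kN.

483 kN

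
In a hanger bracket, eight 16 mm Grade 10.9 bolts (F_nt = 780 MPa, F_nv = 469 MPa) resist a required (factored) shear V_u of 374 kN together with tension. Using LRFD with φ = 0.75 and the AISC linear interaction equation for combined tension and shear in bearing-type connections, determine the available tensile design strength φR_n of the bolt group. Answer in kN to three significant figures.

A_b = π·16²/4 = 201.1 mm²; f_rv = 374 × 1000 / (8 × 201.1) = 232.5 MPa.
F'_nt = 1.3 F_nt − (F_nt / φF_nv) f_rv = 1.3·780 − (780/(0.75·469))·232.5 = 498.4 MPa, capped at F_nt → F'_nt = 498.4 MPa.
R_n = F'_nt · A_b · n = 498.4 × 201.1 × 8 / 1000 = 801.7 kN.
Design strength φR_n = 0.75 × 801.7 = 601 kN.

601 kN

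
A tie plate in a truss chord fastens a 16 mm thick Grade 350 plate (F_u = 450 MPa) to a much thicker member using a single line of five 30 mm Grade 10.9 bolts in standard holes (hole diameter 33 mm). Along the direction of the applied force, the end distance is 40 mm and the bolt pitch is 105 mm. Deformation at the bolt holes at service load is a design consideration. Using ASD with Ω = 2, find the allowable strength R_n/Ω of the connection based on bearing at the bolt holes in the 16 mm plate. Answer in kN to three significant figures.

Per bolt r_n = 1.2 l_c t F_u ≤ 2.4 d t F_u; upper limit = 2.4 × 30 × 16 × 450 / 1000 = 518.4 kN.
Edge bolt: l_c = 40 − 33/2 = 23.5 mm → 1.2 × 23.5 × 16 × 450 / 1000 = 203 → r_n = 203 kN.
Interior bolts: l_c = 105 − 33 = 72 mm → 1.2 × 72 × 16 × 450 / 1000 = 622.1 → r_n = 518.4 kN.
R_n = 1 × 203 + 4 × 518.4 = 2277 kN.
Allowable strength R_n/Ω = 2277 / 2 = 1140 kN.

1140 kN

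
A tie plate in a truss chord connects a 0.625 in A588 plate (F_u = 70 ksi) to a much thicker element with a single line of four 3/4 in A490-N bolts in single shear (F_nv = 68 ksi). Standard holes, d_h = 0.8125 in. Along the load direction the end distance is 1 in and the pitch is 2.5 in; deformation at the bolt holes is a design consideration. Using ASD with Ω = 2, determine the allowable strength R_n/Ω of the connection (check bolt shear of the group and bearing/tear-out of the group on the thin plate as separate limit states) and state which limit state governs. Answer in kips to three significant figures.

Bolt shear: A_b = π·0.75²/4 = 0.4418 in²; R_n = 68 × 0.4418 × 4 × 1 = 120.2 kips → 120.2 / 2 = 60.1 kips.
Bearing (1.2 l_c t F_u ≤ 2.4 d t F_u): upper limit = 2.4·0.75·0.625·70 = 78.75 kips.
  Edge l_c = 1 − 0.8125/2 = 0.5938 → r_n = 31.17 kips; interior l_c = 2.5 − 0.8125 = 1.688 → r_n = 78.75 kips.
  R_n,bearing = 1·31.17 + 3·78.75 = 267.4 kips → 267.4 / 2 = 134 kips.
Bolt shear governs: 60.1 kips.

60.1 kips (bolt shear governs)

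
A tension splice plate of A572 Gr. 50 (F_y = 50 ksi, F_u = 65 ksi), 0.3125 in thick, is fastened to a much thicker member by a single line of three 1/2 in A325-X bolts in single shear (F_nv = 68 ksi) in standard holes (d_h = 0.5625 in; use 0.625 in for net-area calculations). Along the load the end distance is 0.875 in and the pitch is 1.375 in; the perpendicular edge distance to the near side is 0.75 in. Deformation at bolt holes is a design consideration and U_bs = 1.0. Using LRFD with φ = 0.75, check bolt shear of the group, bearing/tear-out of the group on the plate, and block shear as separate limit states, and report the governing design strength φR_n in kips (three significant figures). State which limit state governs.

25.5 kips (block shear governs)

Bolt shear: A_b = π·0.5²/4 = 0.1963 in²; R_n = 68 × 0.1963 × 3 × 1 = 40.06 kips → 0.75 × 40.06 = 30 kips.
Bearing: edge l_c = 0.5938, r_n = 14.47 kips; interior l_c = 0.8125, r_n = 19.8 kips; R_n = 14.47 + 2·19.8 = 54.08 kips → 40.6 kips.
Block shear: A_gv = 1.133, A_nv = 0.6445, A_nt = 0.1367 in²; R_n = min(0.6F_uA_nv, 0.6F_yA_gv) + U_bs·F_u·A_nt = 34.02 kips → 25.5 kips.
Block shear governs: 25.5 kips.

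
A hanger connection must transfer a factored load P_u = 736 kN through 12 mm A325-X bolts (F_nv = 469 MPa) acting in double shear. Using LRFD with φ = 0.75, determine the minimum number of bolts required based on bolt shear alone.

10 bolts

A_b = π·12²/4 = 113.1 mm².
Per-bolt design strength φR_n = 0.75 × 469 × 113.1 × 2 / 1000 = 79.56 kN.
n ≥ 736 / 79.56 = 9.25 → use 10 bolts.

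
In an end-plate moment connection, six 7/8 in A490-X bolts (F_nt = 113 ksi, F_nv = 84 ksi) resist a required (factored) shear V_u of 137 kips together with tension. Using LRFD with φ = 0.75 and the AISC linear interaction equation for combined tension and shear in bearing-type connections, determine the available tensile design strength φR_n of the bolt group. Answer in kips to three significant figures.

213 kips

A_b = π·0.875²/4 = 0.6013 in²; f_rv = 137 / (6 × 0.6013) = 37.97 ksi.
F'_nt = 1.3 F_nt − (F_nt / φF_nv) f_rv = 1.3·113 − (113/(0.75·84))·37.97 = 78.79 ksi, capped at F_nt → F'_nt = 78.79 ksi.
R_n = F'_nt · A_b · n = 78.79 × 0.6013 × 6 = 284.3 kips.
Design strength φR_n = 0.75 × 284.3 = 213 kips.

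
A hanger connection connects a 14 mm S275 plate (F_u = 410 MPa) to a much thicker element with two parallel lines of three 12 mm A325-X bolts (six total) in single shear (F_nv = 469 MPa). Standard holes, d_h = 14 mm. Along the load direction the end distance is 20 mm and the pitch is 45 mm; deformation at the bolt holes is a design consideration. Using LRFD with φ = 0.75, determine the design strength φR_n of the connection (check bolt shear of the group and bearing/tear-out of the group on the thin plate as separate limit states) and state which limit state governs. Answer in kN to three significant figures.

Bolt shear: A_b = π·12²/4 = 113.1 mm²; R_n = 469 × 113.1 × 6 × 1 / 1000 = 318.3 kN → 0.75 × 318.3 = 239 kN.
Bearing (1.2 l_c t F_u ≤ 2.4 d t F_u): upper limit = 2.4·12·14·410 / 1000 = 165.3 kN.
  Edge l_c = 20 − 14/2 = 13 → r_n = 89.54 kN; interior l_c = 45 − 14 = 31 → r_n = 165.3 kN.
  R_n,bearing = 2·89.54 + 4·165.3 = 840.3 kN → 0.75 × 840.3 = 630 kN.
Bolt shear governs: 239 kN.

239 kN (bolt shear governs)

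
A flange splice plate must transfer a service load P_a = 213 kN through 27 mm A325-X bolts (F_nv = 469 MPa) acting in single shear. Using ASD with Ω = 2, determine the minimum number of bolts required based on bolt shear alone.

2 bolts

A_b = π·27²/4 = 572.6 mm².
Per-bolt allowable strength R_n/Ω = 469 × 572.6 × 1 / 1000 / 2 = 134.3 kN.
n ≥ 213 / 134.3 = 1.586 → use 2 bolts.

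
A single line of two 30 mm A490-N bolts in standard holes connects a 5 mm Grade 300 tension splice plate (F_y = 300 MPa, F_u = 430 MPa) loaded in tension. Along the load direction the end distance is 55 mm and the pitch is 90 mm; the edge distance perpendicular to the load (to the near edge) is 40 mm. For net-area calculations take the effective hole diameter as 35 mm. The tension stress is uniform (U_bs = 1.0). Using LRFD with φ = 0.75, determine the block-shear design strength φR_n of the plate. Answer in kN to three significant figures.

Shear plane L_v = 55 + 1·90 = 145 mm; A_gv = 145 × 5 = 725 mm².
A_nv = (145 − 1.5·35) × 5 = 462.5 mm².
A_nt = (40 − 0.5·35) × 5 = 112.5 mm².
0.6 F_u A_nv = 119.3 kN; 0.6 F_y A_gv = 130.5 kN → shear rupture governs the shear term.
R_n = 119.3 + 1.0 × 430 × 112.5 / 1000 = 167.7 kN.
Design strength φR_n = 0.75 × 167.7 = 126 kN.

126 kN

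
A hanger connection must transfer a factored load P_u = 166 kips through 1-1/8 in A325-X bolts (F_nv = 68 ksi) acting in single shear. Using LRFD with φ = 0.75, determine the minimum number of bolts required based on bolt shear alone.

4 bolts

A_b = π·1.125²/4 = 0.994 in².
Per-bolt design strength φR_n = 0.75 × 68 × 0.994 × 1 = 50.69 kips.
n ≥ 166 / 50.69 = 3.274 → use 4 bolts.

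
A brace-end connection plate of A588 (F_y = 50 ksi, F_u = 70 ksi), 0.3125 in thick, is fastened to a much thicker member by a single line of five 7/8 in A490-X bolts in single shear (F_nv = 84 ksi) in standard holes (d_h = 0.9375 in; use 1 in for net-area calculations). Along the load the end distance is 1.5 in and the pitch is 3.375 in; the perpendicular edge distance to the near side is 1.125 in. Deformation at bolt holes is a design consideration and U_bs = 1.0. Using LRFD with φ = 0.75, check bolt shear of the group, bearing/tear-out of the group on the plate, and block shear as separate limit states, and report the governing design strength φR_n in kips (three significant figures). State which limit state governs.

Bolt shear: A_b = π·0.875²/4 = 0.6013 in²; R_n = 84 × 0.6013 × 5 × 1 = 252.6 kips → 0.75 × 252.6 = 189 kips.
Bearing: edge l_c = 1.031, r_n = 27.07 kips; interior l_c = 2.438, r_n = 45.94 kips; R_n = 27.07 + 4·45.94 = 210.8 kips → 158 kips.
Block shear: A_gv = 4.688, A_nv = 3.281, A_nt = 0.1953 in²; R_n = min(0.6F_uA_nv, 0.6F_yA_gv) + U_bs·F_u·A_nt = 151.5 kips → 114 kips.
Block shear governs: 114 kips.

114 kips (block shear governs)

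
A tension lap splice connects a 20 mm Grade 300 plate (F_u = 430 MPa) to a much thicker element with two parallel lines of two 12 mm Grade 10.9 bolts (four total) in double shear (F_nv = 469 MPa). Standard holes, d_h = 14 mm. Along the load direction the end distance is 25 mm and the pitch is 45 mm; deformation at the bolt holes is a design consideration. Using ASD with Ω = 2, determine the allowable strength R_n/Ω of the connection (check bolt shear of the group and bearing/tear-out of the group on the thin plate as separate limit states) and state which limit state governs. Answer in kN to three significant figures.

212 kN (bolt shear governs)

Bolt shear: A_b = π·12²/4 = 113.1 mm²; R_n = 469 × 113.1 × 4 × 2 / 1000 = 424.3 kN → 424.3 / 2 = 212 kN.
Bearing (1.2 l_c t F_u ≤ 2.4 d t F_u): upper limit = 2.4·12·20·430 / 1000 = 247.7 kN.
  Edge l_c = 25 − 14/2 = 18 → r_n = 185.8 kN; interior l_c = 45 − 14 = 31 → r_n = 247.7 kN.
  R_n,bearing = 2·185.8 + 2·247.7 = 866.9 kN → 866.9 / 2 = 433 kN.
Bolt shear governs: 212 kN.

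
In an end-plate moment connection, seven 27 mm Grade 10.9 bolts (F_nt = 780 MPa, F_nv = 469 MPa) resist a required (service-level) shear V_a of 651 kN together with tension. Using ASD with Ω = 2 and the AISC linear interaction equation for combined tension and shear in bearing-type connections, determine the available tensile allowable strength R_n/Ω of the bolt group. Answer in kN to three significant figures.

949 kN

A_b = π·27²/4 = 572.6 mm²; f_rv = 651 × 1000 / (7 × 572.6) = 162.4 MPa.
F'_nt = 1.3 F_nt − (Ω F_nt / F_nv) f_rv = 1.3·780 − (2·780/469)·162.4 = 473.7 MPa, capped at F_nt → F'_nt = 473.7 MPa.
R_n = F'_nt · A_b · n = 473.7 × 572.6 × 7 / 1000 = 1899 kN.
Allowable strength R_n/Ω = 1899 / 2 = 949 kN.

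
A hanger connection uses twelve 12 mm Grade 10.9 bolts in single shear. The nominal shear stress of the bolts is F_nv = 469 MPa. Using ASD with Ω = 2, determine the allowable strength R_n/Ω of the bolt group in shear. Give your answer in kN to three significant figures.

318 kN

A_b = π × 12² / 4 = 113.1 mm².
R_n = F_nv · A_b · n · n_s = 469 × 113.1 × 12 × 1 / 1000 = 636.5 kN.
Allowable strength R_n/Ω = 636.5 / 2 = 318 kN.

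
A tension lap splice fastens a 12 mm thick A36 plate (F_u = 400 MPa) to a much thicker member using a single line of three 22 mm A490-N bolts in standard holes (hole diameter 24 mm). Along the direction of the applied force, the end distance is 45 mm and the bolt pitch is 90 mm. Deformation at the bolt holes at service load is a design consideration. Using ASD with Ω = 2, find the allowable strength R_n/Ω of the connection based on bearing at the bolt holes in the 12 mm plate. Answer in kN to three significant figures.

348 kN

Per bolt r_n = 1.2 l_c t F_u ≤ 2.4 d t F_u; upper limit = 2.4 × 22 × 12 × 400 / 1000 = 253.4 kN.
Edge bolt: l_c = 45 − 24/2 = 33 mm → 1.2 × 33 × 12 × 400 / 1000 = 190.1 → r_n = 190.1 kN.
Interior bolts: l_c = 90 − 24 = 66 mm → 1.2 × 66 × 12 × 400 / 1000 = 380.2 → r_n = 253.4 kN.
R_n = 1 × 190.1 + 2 × 253.4 = 697 kN.
Allowable strength R_n/Ω = 697 / 2 = 348 kN.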